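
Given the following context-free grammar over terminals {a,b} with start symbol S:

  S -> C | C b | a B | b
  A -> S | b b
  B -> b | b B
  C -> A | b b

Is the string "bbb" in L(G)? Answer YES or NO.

Convert to CNF:
  S -> C T0 | T0 T0 | T1 B | b
  A -> C T0 | T0 T0 | T1 B | b
  B -> T0 B | b
  C -> C T0 | T0 T0 | T1 B | b
  T0 -> b
  T1 -> a

Fill CYK table bottom-up:
  cell(0,0) b: {A,B,C,S,T0}  orig:{A,B,C,S}
  cell(1,1) b: {A,B,C,S,T0}  orig:{A,B,C,S}
  cell(2,2) b: {A,B,C,S,T0}  orig:{A,B,C,S}
  cell(0,1) bb: {A,B,C,S}
  cell(1,2) bb: {A,B,C,S}
  cell(0,2) bbb: {A,B,C,S}

S ∈ T[0,2] ⇒ YES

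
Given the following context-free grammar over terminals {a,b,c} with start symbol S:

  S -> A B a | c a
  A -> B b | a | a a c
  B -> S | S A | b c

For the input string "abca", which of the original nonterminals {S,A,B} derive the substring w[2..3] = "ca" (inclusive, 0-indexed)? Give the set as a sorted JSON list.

Convert to CNF:
  S -> A X5 | T2 T1
  A -> B T0 | T1 X3 | a
  B -> A X4 | S A | T0 T2 | T2 T1
  T0 -> b
  T1 -> a
  T2 -> c
  X3 -> T1 T2
  X4 -> B T1
  X5 -> B T1

CYK fill, restricted to cells inside w[2..3]:
  [2..2]={T2}  "c"  orig:{}
  [3..3]={A,T1}  "a"  orig:{A}
  [2..3]={B,S}  "ca"

Original NTs in T[2,3] deriving "ca": ["B", "S"]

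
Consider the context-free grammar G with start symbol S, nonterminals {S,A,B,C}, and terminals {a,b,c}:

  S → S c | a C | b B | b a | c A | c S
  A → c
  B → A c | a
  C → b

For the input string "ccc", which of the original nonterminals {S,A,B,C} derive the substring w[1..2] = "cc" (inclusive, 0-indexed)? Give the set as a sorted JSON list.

CNF form of G:
  S -> S T0 | T0 A | T0 S | T1 C | T2 B | T2 T1
  A -> c
  B -> A T0 | a
  C -> b
  T0 -> c
  T1 -> a
  T2 -> b

CYK fill — only the sub-triangle for w[1..2]:
  T[1,1] 'c' = {A,T0}  orig:{A}
  T[2,2] 'c' = {A,T0}  orig:{A}
  T[1,2] 'cc' = {B,S}

Original NTs in T[1,2] deriving "cc": ["B", "S"]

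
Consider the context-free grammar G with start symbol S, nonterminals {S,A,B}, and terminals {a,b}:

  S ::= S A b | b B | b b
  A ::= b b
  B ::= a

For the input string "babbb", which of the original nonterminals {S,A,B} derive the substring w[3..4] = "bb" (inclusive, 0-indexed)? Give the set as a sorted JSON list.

Convert to CNF:
  S -> S X1 | T0 B | T0 T0
  A -> T0 T0
  B -> a
  T0 -> b
  X1 -> A T0

Fill CYK table bottom-up, restricted to cells inside w[3..4]:
  cell(3,3) b: {T0}  orig:{}
  cell(4,4) b: {T0}  orig:{}
  cell(3,4) bb: {A,S}

Original NTs in T[3,4] deriving "bb": ["A", "S"]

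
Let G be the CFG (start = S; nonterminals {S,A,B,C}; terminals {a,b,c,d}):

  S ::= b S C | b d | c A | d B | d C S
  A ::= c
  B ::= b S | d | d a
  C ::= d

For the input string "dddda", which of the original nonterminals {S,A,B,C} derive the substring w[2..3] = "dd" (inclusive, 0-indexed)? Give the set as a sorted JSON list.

Convert to CNF:
  S -> T0 T1 | T0 X4 | T1 B | T1 X5 | T3 A
  A -> c
  B -> T0 S | T1 T2 | d
  C -> d
  T0 -> b
  T1 -> d
  T2 -> a
  T3 -> c
  X4 -> S C
  X5 -> C S

CYK fill (cells [i..j] with 2 ≤ i ≤ j ≤ 3 only):
  T[2,2] 'd' = {B,C,T1}  orig:{B,C}
  T[3,3] 'd' = {B,C,T1}  orig:{B,C}
  T[2,3] 'dd' = {S}

Original NTs in T[2,3] deriving "dd": ["S"]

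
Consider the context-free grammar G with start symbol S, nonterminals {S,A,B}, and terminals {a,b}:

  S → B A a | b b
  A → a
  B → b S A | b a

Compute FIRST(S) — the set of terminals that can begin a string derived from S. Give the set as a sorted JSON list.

Compute FIRST by fixpoint:
round 1:
  A via A→a: +{a}
  B via B→b S A: +{b}
  S via S→B A a: +{b}
  S: {b}  A: {a}  B: {b}
round 2: done
  S: {b}  A: {a}  B: {b}

FIRST(S) = ["b"]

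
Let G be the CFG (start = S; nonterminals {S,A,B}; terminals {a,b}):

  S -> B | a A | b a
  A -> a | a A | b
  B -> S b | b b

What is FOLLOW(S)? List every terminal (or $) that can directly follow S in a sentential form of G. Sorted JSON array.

FIRST iteration:
iter 1:
  A via A→a: +{a}
  A via A→b: +{b}
  B via B→b b: +{b}
  S via S→B: +{b}
  S via S→a A: +{a}
  FIRST[S]={a,b}  FIRST[A]={a,b}  FIRST[B]={b}
iter 2:
  B via B→S b: +{a}
  FIRST[S]={a,b}  FIRST[A]={a,b}  FIRST[B]={a,b}
iter 3: (stable)
  FIRST[S]={a,b}  FIRST[A]={a,b}  FIRST[B]={a,b}

FOLLOW iteration:
seed FOLLOW(S) with $
[1]
  B→S b: FOLLOW(S) ⊇ FIRST(b) = {b}; new: +{b}
  S→B: FOLLOW(B) ⊇ FOLLOW(S) ⊇ {$,b}; new: +{$,b}
  S→a A: FOLLOW(A) ⊇ FOLLOW(S) ⊇ {$,b}; new: +{$,b}
  FOLLOW[S]={$,b}  FOLLOW[A]={$,b}  FOLLOW[B]={$,b}
[2] (stable)
  FOLLOW[S]={$,b}  FOLLOW[A]={$,b}  FOLLOW[B]={$,b}

FOLLOW(S) = ["$", "b"]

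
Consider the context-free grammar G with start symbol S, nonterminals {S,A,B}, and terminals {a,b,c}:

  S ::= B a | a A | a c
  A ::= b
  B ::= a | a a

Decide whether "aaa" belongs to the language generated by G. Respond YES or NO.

Convert to CNF:
  S -> B T0 | T0 A | T0 T1
  A -> b
  B -> T0 T0 | a
  T0 -> a
  T1 -> c

CYK table (by increasing span):
  [0..0]={B,T0}  "a"  orig:{B}
  [1..1]={B,T0}  "a"  orig:{B}
  [2..2]={B,T0}  "a"  orig:{B}
  [0..1]={B,S}  "aa"
  [1..2]={B,S}  "aa"
  [0..2]={S}  "aaa"

S ∈ T[0,2] ⇒ YES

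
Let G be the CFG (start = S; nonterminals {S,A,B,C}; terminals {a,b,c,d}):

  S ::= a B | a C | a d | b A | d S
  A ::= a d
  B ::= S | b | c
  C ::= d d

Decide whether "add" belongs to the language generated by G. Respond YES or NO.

Convert to CNF:
  S -> T0 B | T0 C | T0 T1 | T1 S | T2 A
  A -> T0 T1
  B -> T0 B | T0 C | T0 T1 | T1 S | T2 A | b | c
  C -> T1 T1
  T0 -> a
  T1 -> d
  T2 -> b

Fill CYK table bottom-up:
  T[0,0] 'a' = {T0}  orig:{}
  T[1,1] 'd' = {T1}  orig:{}
  T[2,2] 'd' = {T1}  orig:{}
  T[0,1] 'ad' = {A,B,S}
  T[1,2] 'dd' = {C}
  T[0,2] 'add' = {B,S}

S ∈ T[0,2] ⇒ YES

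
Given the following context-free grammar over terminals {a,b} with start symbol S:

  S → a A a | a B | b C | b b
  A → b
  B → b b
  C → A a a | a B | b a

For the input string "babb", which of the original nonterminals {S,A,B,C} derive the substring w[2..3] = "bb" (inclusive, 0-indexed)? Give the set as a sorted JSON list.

Convert to CNF:
  S -> T0 C | T0 T0 | T1 B | T1 X3
  A -> b
  B -> T0 T0
  C -> A X2 | T0 T1 | T1 B
  T0 -> b
  T1 -> a
  X2 -> T1 T1
  X3 -> A T1

CYK table (by increasing span), restricted to cells inside w[2..3]:
  T[2,2] 'b' = {A,T0}  orig:{A}
  T[3,3] 'b' = {A,T0}  orig:{A}
  T[2,3] 'bb' = {B,S}

Original NTs in T[2,3] deriving "bb": ["B", "S"]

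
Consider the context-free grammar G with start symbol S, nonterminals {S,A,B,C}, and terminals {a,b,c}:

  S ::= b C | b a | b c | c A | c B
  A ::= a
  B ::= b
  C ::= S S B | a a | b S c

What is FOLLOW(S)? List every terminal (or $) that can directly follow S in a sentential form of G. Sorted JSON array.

FIRST iteration:
round 1:
  A via A→a: +{a}
  B via B→b: +{b}
  C via C→a a: +{a}
  C via C→b S c: +{b}
  S via S→b C: +{b}
  S via S→c A: +{c}
  FIRST(S)={b,c}  FIRST(A)={a}  FIRST(B)={b}  FIRST(C)={a,b}
round 2:
  C via C→S S B: +{c}
  FIRST(S)={b,c}  FIRST(A)={a}  FIRST(B)={b}  FIRST(C)={a,b,c}
round 3: (stable)
  FIRST(S)={b,c}  FIRST(A)={a}  FIRST(B)={b}  FIRST(C)={a,b,c}

FOLLOW iteration:
FOLLOW(S) := {$}
iter 1:
  C→S S B: FOLLOW(S) ⊇ FIRST(S) = {b,c}; new: +{b,c}
  S→b C: FOLLOW(C) ⊇ FOLLOW(S) ⊇ {$,b,c}; new: +{$,b,c}
  S→c A: FOLLOW(A) ⊇ FOLLOW(S) ⊇ {$,b,c}; new: +{$,b,c}
  S→c B: FOLLOW(B) ⊇ FOLLOW(S) ⊇ {$,b,c}; new: +{$,b,c}
  S: {$,b,c}  A: {$,b,c}  B: {$,b,c}  C: {$,b,c}
iter 2: (stable)
  S: {$,b,c}  A: {$,b,c}  B: {$,b,c}  C: {$,b,c}

FOLLOW(S) = ["$", "b", "c"]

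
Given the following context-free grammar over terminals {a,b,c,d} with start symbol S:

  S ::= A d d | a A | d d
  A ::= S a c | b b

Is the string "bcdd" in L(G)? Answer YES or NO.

CNF form of G:
  S -> A X5 | T0 A | T3 T3
  A -> S X4 | T2 T2
  T0 -> a
  T1 -> c
  T2 -> b
  T3 -> d
  X4 -> T0 T1
  X5 -> T3 T3

CYK fill:
  cell(0,0) b: {T2}  orig:{}
  cell(1,1) c: {T1}  orig:{}
  cell(2,2) d: {T3}  orig:{}
  cell(3,3) d: {T3}  orig:{}
  cell(0,1) bc: ∅
  cell(1,2) cd: ∅
  cell(2,3) dd: {S,X5}  orig:{S}
  cell(0,2) bcd: ∅
  cell(1,3) cdd: ∅
  cell(0,3) bcdd: ∅

S ∉ T[0,3] ⇒ NO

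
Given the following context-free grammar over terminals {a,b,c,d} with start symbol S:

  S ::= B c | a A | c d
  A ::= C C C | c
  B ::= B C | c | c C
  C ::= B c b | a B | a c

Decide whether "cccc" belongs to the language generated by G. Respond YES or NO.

Convert to CNF:
  S -> B T0 | T0 T3 | T2 A
  A -> C X4 | c
  B -> B C | T0 C | c
  C -> B X5 | T2 B | T2 T0
  T0 -> c
  T1 -> b
  T2 -> a
  T3 -> d
  X4 -> C C
  X5 -> T0 T1

CYK table (by increasing span):
  cell(0,0) c: {A,B,T0}  orig:{A,B}
  cell(1,1) c: {A,B,T0}  orig:{A,B}
  cell(2,2) c: {A,B,T0}  orig:{A,B}
  cell(3,3) c: {A,B,T0}  orig:{A,B}
  cell(0,1) cc: {S}
  cell(1,2) cc: {S}
  cell(2,3) cc: {S}
  cell(0,2) ccc: ∅
  cell(1,3) ccc: ∅
  cell(0,3) cccc: ∅

S ∉ T[0,3] ⇒ NO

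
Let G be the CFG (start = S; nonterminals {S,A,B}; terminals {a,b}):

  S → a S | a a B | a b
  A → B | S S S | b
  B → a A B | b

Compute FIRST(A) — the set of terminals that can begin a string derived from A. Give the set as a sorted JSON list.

Compute FIRST by fixpoint:
pass 1:
  A via A→b: +{b}
  B via B→a A B: +{a}
  B via B→b: +{b}
  S via S→a S: +{a}
  S: {a}  A: {b}  B: {a,b}
pass 2:
  A via A→B: +{a}
  S: {a}  A: {a,b}  B: {a,b}
pass 3: (no change)
  S: {a}  A: {a,b}  B: {a,b}

FIRST(A) = ["a", "b"]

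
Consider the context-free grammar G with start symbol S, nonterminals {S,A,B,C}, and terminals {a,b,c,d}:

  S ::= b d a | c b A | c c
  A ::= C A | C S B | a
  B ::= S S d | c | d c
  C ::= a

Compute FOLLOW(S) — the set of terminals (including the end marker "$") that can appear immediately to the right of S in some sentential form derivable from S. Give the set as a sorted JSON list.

FIRST sets, iterate to fixpoint:
pass 1:
  A via A→a: +{a}
  B via B→c: +{c}
  B via B→d c: +{d}
  C via C→a: +{a}
  S via S→b d a: +{b}
  S via S→c b A: +{c}
  S: {b,c}  A: {a}  B: {c,d}  C: {a}
pass 2:
  B via B→S S d: +{b}
  S: {b,c}  A: {a}  B: {b,c,d}  C: {a}
pass 3: (no change)
  S: {b,c}  A: {a}  B: {b,c,d}  C: {a}

Compute FOLLOW by fixpoint:
initialize: $ ∈ FOLLOW(S)
iter 1:
  A→C A: FOLLOW(C) ⊇ FIRST(A) = {a}; new: +{a}
  A→C S B: FOLLOW(C) ⊇ FIRST(S) = {b,c}; new: +{b,c}
  A→C S B: FOLLOW(S) ⊇ FIRST(B) = {b,c,d}; new: +{b,c,d}
  S→c b A: FOLLOW(A) ⊇ FOLLOW(S) ⊇ {$,b,c,d}; new: +{$,b,c,d}
  FOLLOW(S)={$,b,c,d}  FOLLOW(A)={$,b,c,d}  FOLLOW(B)={}  FOLLOW(C)={a,b,c}
iter 2:
  A→C S B: FOLLOW(B) ⊇ FOLLOW(A) ⊇ {$,b,c,d}; new: +{$,b,c,d}
  FOLLOW(S)={$,b,c,d}  FOLLOW(A)={$,b,c,d}  FOLLOW(B)={$,b,c,d}  FOLLOW(C)={a,b,c}
iter 3: — fixpoint
  FOLLOW(S)={$,b,c,d}  FOLLOW(A)={$,b,c,d}  FOLLOW(B)={$,b,c,d}  FOLLOW(C)={a,b,c}

FOLLOW(S) = ["$", "b", "c", "d"]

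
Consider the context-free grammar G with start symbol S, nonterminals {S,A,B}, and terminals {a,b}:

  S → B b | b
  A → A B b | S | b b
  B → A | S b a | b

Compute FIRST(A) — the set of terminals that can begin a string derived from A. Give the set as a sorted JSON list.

FIRST sets, iterate to fixpoint:
pass 1:
  A via A→b b: +{b}
  B via B→A: +{b}
  S via S→B b: +{b}
  FIRST[S]={b}  FIRST[A]={b}  FIRST[B]={b}
pass 2: (no change)
  FIRST[S]={b}  FIRST[A]={b}  FIRST[B]={b}

FIRST(A) = ["b"]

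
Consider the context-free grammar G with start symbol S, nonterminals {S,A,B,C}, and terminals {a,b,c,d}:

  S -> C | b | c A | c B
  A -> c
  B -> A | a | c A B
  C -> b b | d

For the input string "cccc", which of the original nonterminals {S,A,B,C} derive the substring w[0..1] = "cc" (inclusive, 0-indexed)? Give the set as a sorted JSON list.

Convert to CNF:
  S -> T0 A | T0 B | T1 T1 | b | d
  A -> c
  B -> T0 X2 | a | c
  C -> T1 T1 | d
  T0 -> c
  T1 -> b
  X2 -> A B

CYK table (by increasing span) (cells [i..j] with 0 ≤ i ≤ j ≤ 1 only):
  [0..0]={A,B,T0}  "c"  orig:{A,B}
  [1..1]={A,B,T0}  "c"  orig:{A,B}
  [0..1]={S,X2}  "cc"  orig:{S}

Original NTs in T[0,1] deriving "cc": ["S"]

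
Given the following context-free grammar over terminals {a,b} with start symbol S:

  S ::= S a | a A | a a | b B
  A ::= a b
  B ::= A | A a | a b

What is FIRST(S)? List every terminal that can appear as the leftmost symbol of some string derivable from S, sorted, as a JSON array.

FIRST iteration:
round 1:
  A via A→a b: +{a}
  B via B→A: +{a}
  S via S→a A: +{a}
  S via S→b B: +{b}
  S: {a,b}  A: {a}  B: {a}
round 2: done
  S: {a,b}  A: {a}  B: {a}

FIRST(S) = ["a", "b"]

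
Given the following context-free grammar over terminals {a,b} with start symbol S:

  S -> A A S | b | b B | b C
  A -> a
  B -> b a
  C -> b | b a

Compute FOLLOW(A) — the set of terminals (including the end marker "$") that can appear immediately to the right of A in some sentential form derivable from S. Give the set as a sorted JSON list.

FIRST sets, iterate to fixpoint:
[1]
  A via A→a: +{a}
  B via B→b a: +{b}
  C via C→b: +{b}
  S via S→A A S: +{a}
  S via S→b: +{b}
  FIRST[S]={a,b}  FIRST[A]={a}  FIRST[B]={b}  FIRST[C]={b}
[2] — fixpoint
  FIRST[S]={a,b}  FIRST[A]={a}  FIRST[B]={b}  FIRST[C]={b}

Compute FOLLOW by fixpoint:
initialize: $ ∈ FOLLOW(S)
pass 1:
  S→A A S: FOLLOW(A) ⊇ FIRST(A) = {a}; new: +{a}
  S→A A S: FOLLOW(A) ⊇ FIRST(S) = {a,b}; new: +{b}
  S→b B: FOLLOW(B) ⊇ FOLLOW(S) ⊇ {$}; new: +{$}
  S→b C: FOLLOW(C) ⊇ FOLLOW(S) ⊇ {$}; new: +{$}
  FOLLOW(S)={$}  FOLLOW(A)={a,b}  FOLLOW(B)={$}  FOLLOW(C)={$}
pass 2: — fixpoint
  FOLLOW(S)={$}  FOLLOW(A)={a,b}  FOLLOW(B)={$}  FOLLOW(C)={$}

FOLLOW(A) = ["a", "b"]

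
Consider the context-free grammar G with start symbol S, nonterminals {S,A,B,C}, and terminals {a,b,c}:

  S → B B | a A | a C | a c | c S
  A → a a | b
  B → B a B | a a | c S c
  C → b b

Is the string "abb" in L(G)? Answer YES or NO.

Convert to CNF:
  S -> B B | T0 A | T0 C | T0 T1 | T1 S
  A -> T0 T0 | b
  B -> B X3 | T0 T0 | T1 X4
  C -> T2 T2
  T0 -> a
  T1 -> c
  T2 -> b
  X3 -> T0 B
  X4 -> S T1

CYK fill:
  cell(0,0) a: {T0}  orig:{}
  cell(1,1) b: {A,T2}  orig:{A}
  cell(2,2) b: {A,T2}  orig:{A}
  cell(0,1) ab: {S}
  cell(1,2) bb: {C}
  cell(0,2) abb: {S}

S ∈ T[0,2] ⇒ YES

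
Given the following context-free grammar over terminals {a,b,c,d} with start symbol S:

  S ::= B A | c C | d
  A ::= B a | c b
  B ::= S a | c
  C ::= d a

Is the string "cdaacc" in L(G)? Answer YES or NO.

Convert to CNF:
  S -> B A | T1 C | d
  A -> B T0 | T1 T2
  B -> S T0 | c
  C -> T3 T0
  T0 -> a
  T1 -> c
  T2 -> b
  T3 -> d

CYK table (by increasing span):
  [0..0]={B,T1}  "c"  orig:{B}
  [1..1]={S,T3}  "d"  orig:{S}
  [2..2]={T0}  "a"  orig:{}
  [3..3]={T0}  "a"  orig:{}
  [4..4]={B,T1}  "c"  orig:{B}
  [5..5]={B,T1}  "c"  orig:{B}
  [0..1]=∅  "cd"
  [1..2]={B,C}  "da"
  [2..3]=∅  "aa"
  [3..4]=∅  "ac"
  [4..5]=∅  "cc"
  [0..2]={S}  "cda"
  [1..3]={A}  "daa"
  [2..4]=∅  "aac"
  [3..5]=∅  "acc"
  [0..3]={B,S}  "cdaa"
  [1..4]=∅  "daac"
  [2..5]=∅  "aacc"
  [0..4]=∅  "cdaac"
  [1..5]=∅  "daacc"
  [0..5]=∅  "cdaacc"

S ∉ T[0,5] ⇒ NO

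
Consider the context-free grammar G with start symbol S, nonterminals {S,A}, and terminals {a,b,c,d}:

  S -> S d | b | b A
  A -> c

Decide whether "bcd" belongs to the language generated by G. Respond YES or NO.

CNF form of G:
  S -> S T0 | T1 A | b
  A -> c
  T0 -> d
  T1 -> b

CYK fill:
  T[0,0] 'b' = {S,T1}  orig:{S}
  T[1,1] 'c' = {A}
  T[2,2] 'd' = {T0}  orig:{}
  T[0,1] 'bc' = {S}
  T[1,2] 'cd' = ∅
  T[0,2] 'bcd' = {S}

S ∈ T[0,2] ⇒ YES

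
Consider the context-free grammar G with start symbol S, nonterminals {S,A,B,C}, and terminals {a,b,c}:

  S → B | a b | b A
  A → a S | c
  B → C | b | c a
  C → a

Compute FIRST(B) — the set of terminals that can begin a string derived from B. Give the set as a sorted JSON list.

FIRST iteration:
[1]
  A via A→a S: +{a}
  A via A→c: +{c}
  B via B→b: +{b}
  B via B→c a: +{c}
  C via C→a: +{a}
  S via S→B: +{b,c}
  S via S→a b: +{a}
  FIRST(S)={a,b,c}  FIRST(A)={a,c}  FIRST(B)={b,c}  FIRST(C)={a}
[2]
  B via B→C: +{a}
  FIRST(S)={a,b,c}  FIRST(A)={a,c}  FIRST(B)={a,b,c}  FIRST(C)={a}
[3] (stable)
  FIRST(S)={a,b,c}  FIRST(A)={a,c}  FIRST(B)={a,b,c}  FIRST(C)={a}

FIRST(B) = ["a", "b", "c"]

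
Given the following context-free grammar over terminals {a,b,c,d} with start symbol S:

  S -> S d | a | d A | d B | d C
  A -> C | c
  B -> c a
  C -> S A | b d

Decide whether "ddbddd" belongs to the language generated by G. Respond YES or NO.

CNF form of G:
  S -> S T1 | T1 A | T1 B | T1 C | a
  A -> S A | T0 T1 | c
  B -> T2 T3
  C -> S A | T0 T1
  T0 -> b
  T1 -> d
  T2 -> c
  T3 -> a

CYK table (by increasing span):
  T[0,0] 'd' = {T1}  orig:{}
  T[1,1] 'd' = {T1}  orig:{}
  T[2,2] 'b' = {T0}  orig:{}
  T[3,3] 'd' = {T1}  orig:{}
  T[4,4] 'd' = {T1}  orig:{}
  T[5,5] 'd' = {T1}  orig:{}
  T[0,1] 'dd' = ∅
  T[1,2] 'db' = ∅
  T[2,3] 'bd' = {A,C}
  T[3,4] 'dd' = ∅
  T[4,5] 'dd' = ∅
  T[0,2] 'ddb' = ∅
  T[1,3] 'dbd' = {S}
  T[2,4] 'bdd' = ∅
  T[3,5] 'ddd' = ∅
  T[0,3] 'ddbd' = ∅
  T[1,4] 'dbdd' = {S}
  T[2,5] 'bddd' = ∅
  T[0,4] 'ddbdd' = ∅
  T[1,5] 'dbddd' = {S}
  T[0,5] 'ddbddd' = ∅

S ∉ T[0,5] ⇒ NO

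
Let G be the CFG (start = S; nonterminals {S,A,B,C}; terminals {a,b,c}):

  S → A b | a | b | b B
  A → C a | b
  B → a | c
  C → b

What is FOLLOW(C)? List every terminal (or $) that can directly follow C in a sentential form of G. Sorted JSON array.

FIRST sets, iterate to fixpoint:
[1]
  A via A→b: +{b}
  B via B→a: +{a}
  B via B→c: +{c}
  C via C→b: +{b}
  S via S→A b: +{b}
  S via S→a: +{a}
  FIRST[S]={a,b}  FIRST[A]={b}  FIRST[B]={a,c}  FIRST[C]={b}
[2] done
  FIRST[S]={a,b}  FIRST[A]={b}  FIRST[B]={a,c}  FIRST[C]={b}

Compute FOLLOW by fixpoint:
seed FOLLOW(S) with $
pass 1:
  A→C a: FOLLOW(C) ⊇ FIRST(a) = {a}; new: +{a}
  S→A b: FOLLOW(A) ⊇ FIRST(b) = {b}; new: +{b}
  S→b B: FOLLOW(B) ⊇ FOLLOW(S) ⊇ {$}; new: +{$}
  FOLLOW[S]={$}  FOLLOW[A]={b}  FOLLOW[B]={$}  FOLLOW[C]={a}
pass 2: done
  FOLLOW[S]={$}  FOLLOW[A]={b}  FOLLOW[B]={$}  FOLLOW[C]={a}

FOLLOW(C) = ["a"]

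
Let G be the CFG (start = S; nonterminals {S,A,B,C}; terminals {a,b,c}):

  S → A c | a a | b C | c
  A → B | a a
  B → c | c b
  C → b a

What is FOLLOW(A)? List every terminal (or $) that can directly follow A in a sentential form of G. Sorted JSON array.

FIRST sets, iterate to fixpoint:
pass 1:
  A via A→a a: +{a}
  B via B→c: +{c}
  C via C→b a: +{b}
  S via S→A c: +{a}
  S via S→b C: +{b}
  S via S→c: +{c}
  FIRST[S]={a,b,c}  FIRST[A]={a}  FIRST[B]={c}  FIRST[C]={b}
pass 2:
  A via A→B: +{c}
  FIRST[S]={a,b,c}  FIRST[A]={a,c}  FIRST[B]={c}  FIRST[C]={b}
pass 3: — fixpoint
  FIRST[S]={a,b,c}  FIRST[A]={a,c}  FIRST[B]={c}  FIRST[C]={b}

FOLLOW iteration:
FOLLOW(S) := {$}
pass 1:
  S→A c: FOLLOW(A) ⊇ FIRST(c) = {c}; new: +{c}
  S→b C: FOLLOW(C) ⊇ FOLLOW(S) ⊇ {$}; new: +{$}
  FOLLOW[S]={$}  FOLLOW[A]={c}  FOLLOW[B]={}  FOLLOW[C]={$}
pass 2:
  A→B: FOLLOW(B) ⊇ FOLLOW(A) ⊇ {c}; new: +{c}
  FOLLOW[S]={$}  FOLLOW[A]={c}  FOLLOW[B]={c}  FOLLOW[C]={$}
pass 3: (no change)
  FOLLOW[S]={$}  FOLLOW[A]={c}  FOLLOW[B]={c}  FOLLOW[C]={$}

FOLLOW(A) = ["c"]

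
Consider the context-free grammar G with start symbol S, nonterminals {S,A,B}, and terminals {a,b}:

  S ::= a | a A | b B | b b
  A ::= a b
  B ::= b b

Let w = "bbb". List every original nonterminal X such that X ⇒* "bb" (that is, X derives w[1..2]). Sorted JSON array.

CNF form of G:
  S -> T0 A | T1 B | T1 T1 | a
  A -> T0 T1
  B -> T1 T1
  T0 -> a
  T1 -> b

Fill CYK table bottom-up — only the sub-triangle for w[1..2]:
  [1..1]={T1}  "b"  orig:{}
  [2..2]={T1}  "b"  orig:{}
  [1..2]={B,S}  "bb"

Original NTs in T[1,2] deriving "bb": ["B", "S"]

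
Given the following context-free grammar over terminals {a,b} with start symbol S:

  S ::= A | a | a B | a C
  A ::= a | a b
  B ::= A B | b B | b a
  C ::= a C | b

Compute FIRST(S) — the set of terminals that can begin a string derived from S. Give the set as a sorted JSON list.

FIRST iteration:
iter 1:
  A via A→a: +{a}
  B via B→A B: +{a}
  B via B→b B: +{b}
  C via C→a C: +{a}
  C via C→b: +{b}
  S via S→A: +{a}
  FIRST[S]={a}  FIRST[A]={a}  FIRST[B]={a,b}  FIRST[C]={a,b}
iter 2: — fixpoint
  FIRST[S]={a}  FIRST[A]={a}  FIRST[B]={a,b}  FIRST[C]={a,b}

FIRST(S) = ["a"]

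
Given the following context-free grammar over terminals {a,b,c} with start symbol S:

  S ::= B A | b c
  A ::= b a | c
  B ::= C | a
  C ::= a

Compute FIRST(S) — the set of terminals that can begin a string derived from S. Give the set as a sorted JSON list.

FIRST sets, iterate to fixpoint:
[1]
  A via A→b a: +{b}
  A via A→c: +{c}
  B via B→a: +{a}
  C via C→a: +{a}
  S via S→B A: +{a}
  S via S→b c: +{b}
  S: {a,b}  A: {b,c}  B: {a}  C: {a}
[2] (no change)
  S: {a,b}  A: {b,c}  B: {a}  C: {a}

FIRST(S) = ["a", "b"]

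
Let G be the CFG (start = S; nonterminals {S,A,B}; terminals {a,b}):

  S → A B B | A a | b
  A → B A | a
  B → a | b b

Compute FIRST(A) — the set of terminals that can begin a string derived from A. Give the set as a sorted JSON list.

FIRST sets, iterate to fixpoint:
round 1:
  A via A→a: +{a}
  B via B→a: +{a}
  B via B→b b: +{b}
  S via S→A B B: +{a}
  S via S→b: +{b}
  FIRST[S]={a,b}  FIRST[A]={a}  FIRST[B]={a,b}
round 2:
  A via A→B A: +{b}
  FIRST[S]={a,b}  FIRST[A]={a,b}  FIRST[B]={a,b}
round 3: — fixpoint
  FIRST[S]={a,b}  FIRST[A]={a,b}  FIRST[B]={a,b}

FIRST(A) = ["a", "b"]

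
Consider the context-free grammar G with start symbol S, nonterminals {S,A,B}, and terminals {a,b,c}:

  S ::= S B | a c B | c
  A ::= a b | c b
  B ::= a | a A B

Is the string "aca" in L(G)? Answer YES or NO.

CNF form of G:
  S -> S B | T0 X4 | c
  A -> T0 T1 | T2 T1
  B -> T0 X3 | a
  T0 -> a
  T1 -> b
  T2 -> c
  X3 -> A B
  X4 -> T2 B

CYK fill:
  cell(0,0) a: {B,T0}  orig:{B}
  cell(1,1) c: {S,T2}  orig:{S}
  cell(2,2) a: {B,T0}  orig:{B}
  cell(0,1) ac: ∅
  cell(1,2) ca: {S,X4}  orig:{S}
  cell(0,2) aca: {S}

S ∈ T[0,2] ⇒ YES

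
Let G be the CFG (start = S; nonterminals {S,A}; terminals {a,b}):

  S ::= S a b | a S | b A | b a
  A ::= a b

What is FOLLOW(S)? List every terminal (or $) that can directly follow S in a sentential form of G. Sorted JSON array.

Compute FIRST by fixpoint:
[1]
  A via A→a b: +{a}
  S via S→a S: +{a}
  S via S→b A: +{b}
  FIRST(S)={a,b}  FIRST(A)={a}
[2] done
  FIRST(S)={a,b}  FIRST(A)={a}

FOLLOW iteration:
seed FOLLOW(S) with $
[1]
  S→S a b: FOLLOW(S) ⊇ FIRST(a) = {a}; new: +{a}
  S→b A: FOLLOW(A) ⊇ FOLLOW(S) ⊇ {$,a}; new: +{$,a}
  FOLLOW[S]={$,a}  FOLLOW[A]={$,a}
[2] done
  FOLLOW[S]={$,a}  FOLLOW[A]={$,a}

FOLLOW(S) = ["$", "a"]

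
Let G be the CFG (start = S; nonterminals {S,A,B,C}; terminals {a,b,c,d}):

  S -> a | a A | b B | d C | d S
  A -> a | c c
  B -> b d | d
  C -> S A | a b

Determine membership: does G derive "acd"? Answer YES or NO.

CNF form of G:
  S -> T1 B | T2 C | T2 S | T3 A | a
  A -> T0 T0 | a
  B -> T1 T2 | d
  C -> S A | T3 T1
  T0 -> c
  T1 -> b
  T2 -> d
  T3 -> a

Fill CYK table bottom-up:
  cell(0,0) a: {A,S,T3}  orig:{A,S}
  cell(1,1) c: {T0}  orig:{}
  cell(2,2) d: {B,T2}  orig:{B}
  cell(0,1) ac: ∅
  cell(1,2) cd: ∅
  cell(0,2) acd: ∅

S ∉ T[0,2] ⇒ NO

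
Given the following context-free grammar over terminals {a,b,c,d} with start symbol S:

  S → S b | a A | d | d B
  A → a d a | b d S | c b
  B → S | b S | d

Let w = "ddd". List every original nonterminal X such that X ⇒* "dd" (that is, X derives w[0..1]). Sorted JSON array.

CNF form of G:
  S -> S T2 | T0 A | T1 B | d
  A -> T0 X4 | T2 X5 | T3 T2
  B -> S T2 | T0 A | T1 B | T2 S | d
  T0 -> a
  T1 -> d
  T2 -> b
  T3 -> c
  X4 -> T1 T0
  X5 -> T1 S

CYK table (by increasing span) — only the sub-triangle for w[0..1]:
  cell(0,0) d: {B,S,T1}  orig:{B,S}
  cell(1,1) d: {B,S,T1}  orig:{B,S}
  cell(0,1) dd: {B,S,X5}  orig:{B,S}

Original NTs in T[0,1] deriving "dd": ["B", "S"]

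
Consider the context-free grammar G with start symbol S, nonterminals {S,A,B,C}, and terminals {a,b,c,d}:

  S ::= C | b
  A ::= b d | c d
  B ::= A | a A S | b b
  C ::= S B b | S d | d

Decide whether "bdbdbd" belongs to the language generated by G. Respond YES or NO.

Convert to CNF:
  S -> S T1 | S X6 | b | d
  A -> T0 T1 | T2 T1
  B -> T0 T0 | T0 T1 | T2 T1 | T3 X4
  C -> S T1 | S X5 | d
  T0 -> b
  T1 -> d
  T2 -> c
  T3 -> a
  X4 -> A S
  X5 -> B T0
  X6 -> B T0

CYK fill:
  [0..0]={S,T0}  "b"  orig:{S}
  [1..1]={C,S,T1}  "d"  orig:{C,S}
  [2..2]={S,T0}  "b"  orig:{S}
  [3..3]={C,S,T1}  "d"  orig:{C,S}
  [4..4]={S,T0}  "b"  orig:{S}
  [5..5]={C,S,T1}  "d"  orig:{C,S}
  [0..1]={A,B,C,S}  "bd"
  [1..2]=∅  "db"
  [2..3]={A,B,C,S}  "bd"
  [3..4]=∅  "db"
  [4..5]={A,B,C,S}  "bd"
  [0..2]={X4,X5,X6}  "bdb"  orig:{}
  [1..3]=∅  "dbd"
  [2..4]={X4,X5,X6}  "bdb"  orig:{}
  [3..5]=∅  "dbd"
  [0..3]={X4}  "bdbd"  orig:{}
  [1..4]={C,S}  "dbdb"
  [2..5]={X4}  "bdbd"  orig:{}
  [0..4]={C,S}  "bdbdb"
  [1..5]={C,S}  "dbdbd"
  [0..5]={C,S}  "bdbdbd"

S ∈ T[0,5] ⇒ YES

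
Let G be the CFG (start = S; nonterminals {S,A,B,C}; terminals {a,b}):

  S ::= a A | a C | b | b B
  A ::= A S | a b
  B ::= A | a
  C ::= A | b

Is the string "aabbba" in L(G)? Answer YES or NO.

CNF form of G:
  S -> T0 A | T0 C | T1 B | b
  A -> A S | T0 T1
  B -> A S | T0 T1 | a
  C -> A S | T0 T1 | b
  T0 -> a
  T1 -> b

Fill CYK table bottom-up:
  [0..0]={B,T0}  "a"  orig:{B}
  [1..1]={B,T0}  "a"  orig:{B}
  [2..2]={C,S,T1}  "b"  orig:{C,S}
  [3..3]={C,S,T1}  "b"  orig:{C,S}
  [4..4]={C,S,T1}  "b"  orig:{C,S}
  [5..5]={B,T0}  "a"  orig:{B}
  [0..1]=∅  "aa"
  [1..2]={A,B,C,S}  "ab"
  [2..3]=∅  "bb"
  [3..4]=∅  "bb"
  [4..5]={S}  "ba"
  [0..2]={S}  "aab"
  [1..3]={A,B,C}  "abb"
  [2..4]=∅  "bbb"
  [3..5]=∅  "bba"
  [0..3]={S}  "aabb"
  [1..4]={A,B,C}  "abbb"
  [2..5]=∅  "bbba"
  [0..4]={S}  "aabbb"
  [1..5]={A,B,C}  "abbba"
  [0..5]={S}  "aabbba"

S ∈ T[0,5] ⇒ YES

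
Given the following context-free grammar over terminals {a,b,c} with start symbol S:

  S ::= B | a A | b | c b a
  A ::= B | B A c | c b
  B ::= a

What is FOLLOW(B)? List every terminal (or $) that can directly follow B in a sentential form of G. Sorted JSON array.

FIRST iteration:
[1]
  A via A→c b: +{c}
  B via B→a: +{a}
  S via S→B: +{a}
  S via S→b: +{b}
  S via S→c b a: +{c}
  S: {a,b,c}  A: {c}  B: {a}
[2]
  A via A→B: +{a}
  S: {a,b,c}  A: {a,c}  B: {a}
[3] done
  S: {a,b,c}  A: {a,c}  B: {a}

FOLLOW iteration:
FOLLOW(S) := {$}
iter 1:
  A→B A c: FOLLOW(B) ⊇ FIRST(A) = {a,c}; new: +{a,c}
  A→B A c: FOLLOW(A) ⊇ FIRST(c) = {c}; new: +{c}
  S→B: FOLLOW(B) ⊇ FOLLOW(S) ⊇ {$}; new: +{$}
  S→a A: FOLLOW(A) ⊇ FOLLOW(S) ⊇ {$}; new: +{$}
  FOLLOW(S)={$}  FOLLOW(A)={$,c}  FOLLOW(B)={$,a,c}
iter 2: (no change)
  FOLLOW(S)={$}  FOLLOW(A)={$,c}  FOLLOW(B)={$,a,c}

FOLLOW(B) = ["$", "a", "c"]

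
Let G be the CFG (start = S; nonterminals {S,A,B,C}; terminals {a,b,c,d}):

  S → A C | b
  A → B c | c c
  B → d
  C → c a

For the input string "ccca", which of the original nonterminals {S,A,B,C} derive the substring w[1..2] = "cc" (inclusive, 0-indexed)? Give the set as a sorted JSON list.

Convert to CNF:
  S -> A C | b
  A -> B T0 | T0 T0
  B -> d
  C -> T0 T1
  T0 -> c
  T1 -> a

Fill CYK table bottom-up — only the sub-triangle for w[1..2]:
  T[1,1] 'c' = {T0}  orig:{}
  T[2,2] 'c' = {T0}  orig:{}
  T[1,2] 'cc' = {A}

Original NTs in T[1,2] deriving "cc": ["A"]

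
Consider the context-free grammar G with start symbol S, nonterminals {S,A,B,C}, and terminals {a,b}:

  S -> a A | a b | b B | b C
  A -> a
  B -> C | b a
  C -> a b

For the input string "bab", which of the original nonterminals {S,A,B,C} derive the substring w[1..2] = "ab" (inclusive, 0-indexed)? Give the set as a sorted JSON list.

CNF form of G:
  S -> T0 A | T0 T1 | T1 B | T1 C
  A -> a
  B -> T0 T1 | T1 T0
  C -> T0 T1
  T0 -> a
  T1 -> b

CYK table (by increasing span) (cells [i..j] with 1 ≤ i ≤ j ≤ 2 only):
  T[1,1] 'a' = {A,T0}  orig:{A}
  T[2,2] 'b' = {T1}  orig:{}
  T[1,2] 'ab' = {B,C,S}

Original NTs in T[1,2] deriving "ab": ["B", "C", "S"]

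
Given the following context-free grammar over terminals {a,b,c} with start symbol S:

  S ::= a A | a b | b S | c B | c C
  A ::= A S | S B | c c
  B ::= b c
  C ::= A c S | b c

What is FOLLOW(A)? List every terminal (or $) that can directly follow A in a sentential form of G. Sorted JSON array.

FIRST sets, iterate to fixpoint:
[1]
  A via A→c c: +{c}
  B via B→b c: +{b}
  C via C→A c S: +{c}
  C via C→b c: +{b}
  S via S→a A: +{a}
  S via S→b S: +{b}
  S via S→c B: +{c}
  FIRST[S]={a,b,c}  FIRST[A]={c}  FIRST[B]={b}  FIRST[C]={b,c}
[2]
  A via A→S B: +{a,b}
  C via C→A c S: +{a}
  FIRST[S]={a,b,c}  FIRST[A]={a,b,c}  FIRST[B]={b}  FIRST[C]={a,b,c}
[3] (no change)
  FIRST[S]={a,b,c}  FIRST[A]={a,b,c}  FIRST[B]={b}  FIRST[C]={a,b,c}

FOLLOW sets:
FOLLOW(S) := {$}
round 1:
  A→A S: FOLLOW(A) ⊇ FIRST(S) = {a,b,c}; new: +{a,b,c}
  A→A S: FOLLOW(S) ⊇ FOLLOW(A) ⊇ {a,b,c}; new: +{a,b,c}
  A→S B: FOLLOW(B) ⊇ FOLLOW(A) ⊇ {a,b,c}; new: +{a,b,c}
  S→a A: FOLLOW(A) ⊇ FOLLOW(S) ⊇ {$,a,b,c}; new: +{$}
  S→c B: FOLLOW(B) ⊇ FOLLOW(S) ⊇ {$,a,b,c}; new: +{$}
  S→c C: FOLLOW(C) ⊇ FOLLOW(S) ⊇ {$,a,b,c}; new: +{$,a,b,c}
  FOLLOW(S)={$,a,b,c}  FOLLOW(A)={$,a,b,c}  FOLLOW(B)={$,a,b,c}  FOLLOW(C)={$,a,b,c}
round 2: (stable)
  FOLLOW(S)={$,a,b,c}  FOLLOW(A)={$,a,b,c}  FOLLOW(B)={$,a,b,c}  FOLLOW(C)={$,a,b,c}

FOLLOW(A) = ["$", "a", "b", "c"]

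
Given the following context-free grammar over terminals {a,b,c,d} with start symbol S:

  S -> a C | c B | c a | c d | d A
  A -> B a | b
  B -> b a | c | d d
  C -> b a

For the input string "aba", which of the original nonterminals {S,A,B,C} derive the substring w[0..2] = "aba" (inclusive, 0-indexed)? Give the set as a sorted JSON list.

Convert to CNF:
  S -> T0 C | T2 A | T3 B | T3 T0 | T3 T2
  A -> B T0 | b
  B -> T1 T0 | T2 T2 | c
  C -> T1 T0
  T0 -> a
  T1 -> b
  T2 -> d
  T3 -> c

Fill CYK table bottom-up — only the sub-triangle for w[0..2]:
  T[0,0] 'a' = {T0}  orig:{}
  T[1,1] 'b' = {A,T1}  orig:{A}
  T[2,2] 'a' = {T0}  orig:{}
  T[0,1] 'ab' = ∅
  T[1,2] 'ba' = {B,C}
  T[0,2] 'aba' = {S}

Original NTs in T[0,2] deriving "aba": ["S"]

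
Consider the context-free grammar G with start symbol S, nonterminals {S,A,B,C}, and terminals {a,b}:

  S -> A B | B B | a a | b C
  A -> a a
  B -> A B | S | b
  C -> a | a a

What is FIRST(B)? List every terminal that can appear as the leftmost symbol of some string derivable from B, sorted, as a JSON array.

FIRST sets, iterate to fixpoint:
iter 1:
  A via A→a a: +{a}
  B via B→A B: +{a}
  B via B→b: +{b}
  C via C→a: +{a}
  S via S→A B: +{a}
  S via S→B B: +{b}
  FIRST[S]={a,b}  FIRST[A]={a}  FIRST[B]={a,b}  FIRST[C]={a}
iter 2: done
  FIRST[S]={a,b}  FIRST[A]={a}  FIRST[B]={a,b}  FIRST[C]={a}

FIRST(B) = ["a", "b"]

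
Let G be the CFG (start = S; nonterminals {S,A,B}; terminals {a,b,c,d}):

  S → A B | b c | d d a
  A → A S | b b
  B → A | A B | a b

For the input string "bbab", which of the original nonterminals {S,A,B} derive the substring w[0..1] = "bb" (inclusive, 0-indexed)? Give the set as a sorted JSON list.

CNF form of G:
  S -> A B | T0 T2 | T3 X4
  A -> A S | T0 T0
  B -> A B | A S | T0 T0 | T1 T0
  T0 -> b
  T1 -> a
  T2 -> c
  T3 -> d
  X4 -> T3 T1

Fill CYK table bottom-up — only the sub-triangle for w[0..1]:
  cell(0,0) b: {T0}  orig:{}
  cell(1,1) b: {T0}  orig:{}
  cell(0,1) bb: {A,B}

Original NTs in T[0,1] deriving "bb": ["A", "B"]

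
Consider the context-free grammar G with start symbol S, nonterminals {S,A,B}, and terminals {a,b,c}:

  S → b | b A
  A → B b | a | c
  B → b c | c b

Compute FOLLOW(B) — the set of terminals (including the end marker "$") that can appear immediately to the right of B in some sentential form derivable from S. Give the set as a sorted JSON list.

FIRST iteration:
[1]
  A via A→a: +{a}
  A via A→c: +{c}
  B via B→b c: +{b}
  B via B→c b: +{c}
  S via S→b: +{b}
  S: {b}  A: {a,c}  B: {b,c}
[2]
  A via A→B b: +{b}
  S: {b}  A: {a,b,c}  B: {b,c}
[3] done
  S: {b}  A: {a,b,c}  B: {b,c}

FOLLOW sets:
FOLLOW(S) := {$}
[1]
  A→B b: FOLLOW(B) ⊇ FIRST(b) = {b}; new: +{b}
  S→b A: FOLLOW(A) ⊇ FOLLOW(S) ⊇ {$}; new: +{$}
  S: {$}  A: {$}  B: {b}
[2] (stable)
  S: {$}  A: {$}  B: {b}

FOLLOW(B) = ["b"]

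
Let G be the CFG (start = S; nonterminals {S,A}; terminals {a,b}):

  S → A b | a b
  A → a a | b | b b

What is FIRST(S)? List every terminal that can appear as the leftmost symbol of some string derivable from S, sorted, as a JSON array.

Compute FIRST by fixpoint:
pass 1:
  A via A→a a: +{a}
  A via A→b: +{b}
  S via S→A b: +{a,b}
  S: {a,b}  A: {a,b}
pass 2: (no change)
  S: {a,b}  A: {a,b}

FIRST(S) = ["a", "b"]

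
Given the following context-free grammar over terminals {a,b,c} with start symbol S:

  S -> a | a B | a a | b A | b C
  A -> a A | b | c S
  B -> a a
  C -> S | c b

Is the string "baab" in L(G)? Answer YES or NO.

Convert to CNF:
  S -> T0 B | T0 T0 | T2 A | T2 C | a
  A -> T0 A | T1 S | b
  B -> T0 T0
  C -> T0 B | T0 T0 | T1 T2 | T2 A | T2 C | a
  T0 -> a
  T1 -> c
  T2 -> b

CYK fill:
  T[0,0] 'b' = {A,T2}  orig:{A}
  T[1,1] 'a' = {C,S,T0}  orig:{C,S}
  T[2,2] 'a' = {C,S,T0}  orig:{C,S}
  T[3,3] 'b' = {A,T2}  orig:{A}
  T[0,1] 'ba' = {C,S}
  T[1,2] 'aa' = {B,C,S}
  T[2,3] 'ab' = {A}
  T[0,2] 'baa' = {C,S}
  T[1,3] 'aab' = {A}
  T[0,3] 'baab' = {C,S}

S ∈ T[0,3] ⇒ YES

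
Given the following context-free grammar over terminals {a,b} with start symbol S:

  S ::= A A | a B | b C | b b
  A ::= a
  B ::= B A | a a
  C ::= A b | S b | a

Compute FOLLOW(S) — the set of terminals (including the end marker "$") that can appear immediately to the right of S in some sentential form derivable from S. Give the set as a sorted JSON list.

FIRST iteration:
round 1:
  A via A→a: +{a}
  B via B→a a: +{a}
  C via C→A b: +{a}
  S via S→A A: +{a}
  S via S→b C: +{b}
  FIRST[S]={a,b}  FIRST[A]={a}  FIRST[B]={a}  FIRST[C]={a}
round 2:
  C via C→S b: +{b}
  FIRST[S]={a,b}  FIRST[A]={a}  FIRST[B]={a}  FIRST[C]={a,b}
round 3: (stable)
  FIRST[S]={a,b}  FIRST[A]={a}  FIRST[B]={a}  FIRST[C]={a,b}

FOLLOW iteration:
initialize: $ ∈ FOLLOW(S)
iter 1:
  B→B A: FOLLOW(B) ⊇ FIRST(A) = {a}; new: +{a}
  B→B A: FOLLOW(A) ⊇ FOLLOW(B) ⊇ {a}; new: +{a}
  C→A b: FOLLOW(A) ⊇ FIRST(b) = {b}; new: +{b}
  C→S b: FOLLOW(S) ⊇ FIRST(b) = {b}; new: +{b}
  S→A A: FOLLOW(A) ⊇ FOLLOW(S) ⊇ {$,b}; new: +{$}
  S→a B: FOLLOW(B) ⊇ FOLLOW(S) ⊇ {$,b}; new: +{$,b}
  S→b C: FOLLOW(C) ⊇ FOLLOW(S) ⊇ {$,b}; new: +{$,b}
  FOLLOW[S]={$,b}  FOLLOW[A]={$,a,b}  FOLLOW[B]={$,a,b}  FOLLOW[C]={$,b}
iter 2: (stable)
  FOLLOW[S]={$,b}  FOLLOW[A]={$,a,b}  FOLLOW[B]={$,a,b}  FOLLOW[C]={$,b}

FOLLOW(S) = ["$", "b"]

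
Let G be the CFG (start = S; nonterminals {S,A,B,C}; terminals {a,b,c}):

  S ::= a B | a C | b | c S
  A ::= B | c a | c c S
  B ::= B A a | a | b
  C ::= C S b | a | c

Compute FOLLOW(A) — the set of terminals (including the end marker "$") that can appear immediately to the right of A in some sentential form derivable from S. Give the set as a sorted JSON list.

FIRST sets, iterate to fixpoint:
round 1:
  A via A→c a: +{c}
  B via B→a: +{a}
  B via B→b: +{b}
  C via C→a: +{a}
  C via C→c: +{c}
  S via S→a B: +{a}
  S via S→b: +{b}
  S via S→c S: +{c}
  S: {a,b,c}  A: {c}  B: {a,b}  C: {a,c}
round 2:
  A via A→B: +{a,b}
  S: {a,b,c}  A: {a,b,c}  B: {a,b}  C: {a,c}
round 3: — fixpoint
  S: {a,b,c}  A: {a,b,c}  B: {a,b}  C: {a,c}

Compute FOLLOW by fixpoint:
seed FOLLOW(S) with $
round 1:
  B→B A a: FOLLOW(B) ⊇ FIRST(A) = {a,b,c}; new: +{a,b,c}
  B→B A a: FOLLOW(A) ⊇ FIRST(a) = {a}; new: +{a}
  C→C S b: FOLLOW(C) ⊇ FIRST(S) = {a,b,c}; new: +{a,b,c}
  C→C S b: FOLLOW(S) ⊇ FIRST(b) = {b}; new: +{b}
  S→a B: FOLLOW(B) ⊇ FOLLOW(S) ⊇ {$,b}; new: +{$}
  S→a C: FOLLOW(C) ⊇ FOLLOW(S) ⊇ {$,b}; new: +{$}
  FOLLOW[S]={$,b}  FOLLOW[A]={a}  FOLLOW[B]={$,a,b,c}  FOLLOW[C]={$,a,b,c}
round 2:
  A→c c S: FOLLOW(S) ⊇ FOLLOW(A) ⊇ {a}; new: +{a}
  FOLLOW[S]={$,a,b}  FOLLOW[A]={a}  FOLLOW[B]={$,a,b,c}  FOLLOW[C]={$,a,b,c}
round 3: — fixpoint
  FOLLOW[S]={$,a,b}  FOLLOW[A]={a}  FOLLOW[B]={$,a,b,c}  FOLLOW[C]={$,a,b,c}

FOLLOW(A) = ["a"]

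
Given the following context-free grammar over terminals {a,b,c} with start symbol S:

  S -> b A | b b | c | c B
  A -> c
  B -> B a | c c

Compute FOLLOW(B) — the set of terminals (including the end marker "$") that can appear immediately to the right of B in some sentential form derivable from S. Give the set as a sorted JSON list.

FIRST iteration:
[1]
  A via A→c: +{c}
  B via B→c c: +{c}
  S via S→b A: +{b}
  S via S→c: +{c}
  FIRST[S]={b,c}  FIRST[A]={c}  FIRST[B]={c}
[2] — fixpoint
  FIRST[S]={b,c}  FIRST[A]={c}  FIRST[B]={c}

FOLLOW iteration:
initialize: $ ∈ FOLLOW(S)
pass 1:
  B→B a: FOLLOW(B) ⊇ FIRST(a) = {a}; new: +{a}
  S→b A: FOLLOW(A) ⊇ FOLLOW(S) ⊇ {$}; new: +{$}
  S→c B: FOLLOW(B) ⊇ FOLLOW(S) ⊇ {$}; new: +{$}
  FOLLOW(S)={$}  FOLLOW(A)={$}  FOLLOW(B)={$,a}
pass 2: — fixpoint
  FOLLOW(S)={$}  FOLLOW(A)={$}  FOLLOW(B)={$,a}

FOLLOW(B) = ["$", "a"]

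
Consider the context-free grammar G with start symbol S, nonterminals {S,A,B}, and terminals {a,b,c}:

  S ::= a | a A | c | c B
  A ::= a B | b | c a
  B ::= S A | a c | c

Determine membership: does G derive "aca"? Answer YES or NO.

CNF form of G:
  S -> T0 A | T1 B | a | c
  A -> T0 B | T1 T0 | b
  B -> S A | T0 T1 | c
  T0 -> a
  T1 -> c

CYK table (by increasing span):
  T[0,0] 'a' = {S,T0}  orig:{S}
  T[1,1] 'c' = {B,S,T1}  orig:{B,S}
  T[2,2] 'a' = {S,T0}  orig:{S}
  T[0,1] 'ac' = {A,B}
  T[1,2] 'ca' = {A}
  T[0,2] 'aca' = {B,S}

S ∈ T[0,2] ⇒ YES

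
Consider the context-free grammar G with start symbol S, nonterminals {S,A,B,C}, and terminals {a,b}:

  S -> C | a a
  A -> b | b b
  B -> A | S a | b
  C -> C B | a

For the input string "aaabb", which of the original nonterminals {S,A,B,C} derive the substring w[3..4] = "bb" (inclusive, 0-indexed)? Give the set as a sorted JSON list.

CNF form of G:
  S -> C B | T1 T1 | a
  A -> T0 T0 | b
  B -> S T1 | T0 T0 | b
  C -> C B | a
  T0 -> b
  T1 -> a

CYK fill — only the sub-triangle for w[3..4]:
  T[3,3] 'b' = {A,B,T0}  orig:{A,B}
  T[4,4] 'b' = {A,B,T0}  orig:{A,B}
  T[3,4] 'bb' = {A,B}

Original NTs in T[3,4] deriving "bb": ["A", "B"]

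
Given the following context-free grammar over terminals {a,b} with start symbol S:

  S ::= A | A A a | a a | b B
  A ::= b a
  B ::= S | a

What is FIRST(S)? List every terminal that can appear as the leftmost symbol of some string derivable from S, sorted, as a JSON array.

FIRST sets, iterate to fixpoint:
pass 1:
  A via A→b a: +{b}
  B via B→a: +{a}
  S via S→A: +{b}
  S via S→a a: +{a}
  FIRST(S)={a,b}  FIRST(A)={b}  FIRST(B)={a}
pass 2:
  B via B→S: +{b}
  FIRST(S)={a,b}  FIRST(A)={b}  FIRST(B)={a,b}
pass 3: done
  FIRST(S)={a,b}  FIRST(A)={b}  FIRST(B)={a,b}

FIRST(S) = ["a", "b"]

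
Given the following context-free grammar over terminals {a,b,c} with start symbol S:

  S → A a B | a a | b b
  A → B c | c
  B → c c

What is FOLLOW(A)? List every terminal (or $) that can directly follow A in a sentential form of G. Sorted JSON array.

Compute FIRST by fixpoint:
[1]
  A via A→c: +{c}
  B via B→c c: +{c}
  S via S→A a B: +{c}
  S via S→a a: +{a}
  S via S→b b: +{b}
  S: {a,b,c}  A: {c}  B: {c}
[2] (stable)
  S: {a,b,c}  A: {c}  B: {c}

FOLLOW iteration:
FOLLOW(S) := {$}
iter 1:
  A→B c: FOLLOW(B) ⊇ FIRST(c) = {c}; new: +{c}
  S→A a B: FOLLOW(A) ⊇ FIRST(a) = {a}; new: +{a}
  S→A a B: FOLLOW(B) ⊇ FOLLOW(S) ⊇ {$}; new: +{$}
  FOLLOW(S)={$}  FOLLOW(A)={a}  FOLLOW(B)={$,c}
iter 2: — fixpoint
  FOLLOW(S)={$}  FOLLOW(A)={a}  FOLLOW(B)={$,c}

FOLLOW(A) = ["a"]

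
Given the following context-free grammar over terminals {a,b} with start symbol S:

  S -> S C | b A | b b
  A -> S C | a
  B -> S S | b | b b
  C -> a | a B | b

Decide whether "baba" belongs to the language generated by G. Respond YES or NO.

Convert to CNF:
  S -> S C | T0 A | T0 T0
  A -> S C | a
  B -> S S | T0 T0 | b
  C -> T1 B | a | b
  T0 -> b
  T1 -> a

Fill CYK table bottom-up:
  [0..0]={B,C,T0}  "b"  orig:{B,C}
  [1..1]={A,C,T1}  "a"  orig:{A,C}
  [2..2]={B,C,T0}  "b"  orig:{B,C}
  [3..3]={A,C,T1}  "a"  orig:{A,C}
  [0..1]={S}  "ba"
  [1..2]={C}  "ab"
  [2..3]={S}  "ba"
  [0..2]={A,S}  "bab"
  [1..3]=∅  "aba"
  [0..3]={A,B,S}  "baba"

S ∈ T[0,3] ⇒ YES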